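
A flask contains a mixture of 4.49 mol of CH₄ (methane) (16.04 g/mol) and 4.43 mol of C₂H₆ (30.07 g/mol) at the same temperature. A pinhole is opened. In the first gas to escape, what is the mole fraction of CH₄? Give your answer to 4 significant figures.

Rate_i ∝ x_i/√M_i (Graham's law weighted by mole fraction), so the effusate composition follows n_i/√M_i.
So x_CH₄ in the escaping gas = (n_CH₄/√M_CH₄) / Σ(n_i/√M_i)
= (4.49/√16.04) / (4.49/√16.04 + 4.43/√30.07) = 1.121/(1.121 + 0.8079) = 0.5812.

0.5812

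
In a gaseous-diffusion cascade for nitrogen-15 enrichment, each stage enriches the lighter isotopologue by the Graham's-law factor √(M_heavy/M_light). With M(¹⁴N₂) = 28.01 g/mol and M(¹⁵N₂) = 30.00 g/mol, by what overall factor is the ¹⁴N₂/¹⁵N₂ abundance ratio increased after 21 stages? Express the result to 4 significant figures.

2.056

After 21 stages the ratio has grown by (√(30.00/28.01))^21 = (30.00/28.01)^(21/2).
= 1.07105^(21/2) = 2.056.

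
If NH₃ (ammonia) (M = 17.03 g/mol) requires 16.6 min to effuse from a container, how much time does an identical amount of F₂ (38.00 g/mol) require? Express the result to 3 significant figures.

24.8 min

Since effusion rate ∝ 1/√M, t_F₂/t_NH₃ = √(M_F₂/M_NH₃) = √(38.00/17.03) = √2.231 = 1.494.
So the time for F₂ is 16.6 × 1.494 = 24.8 min.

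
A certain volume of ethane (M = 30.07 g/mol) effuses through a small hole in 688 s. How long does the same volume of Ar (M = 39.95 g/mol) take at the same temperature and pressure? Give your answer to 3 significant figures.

From Graham's law, t_Ar/t_C₂H₆ = √(M_Ar/M_C₂H₆) = √(39.95/30.07) = √1.329 = 1.153.
So the time for Ar is 688 × 1.153 = 793 s.

793 s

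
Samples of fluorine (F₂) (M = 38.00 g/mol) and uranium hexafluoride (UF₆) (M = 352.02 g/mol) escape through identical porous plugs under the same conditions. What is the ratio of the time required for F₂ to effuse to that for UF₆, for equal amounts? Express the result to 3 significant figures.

Using Graham's law: t_F₂/t_UF₆ = √(M_F₂/M_UF₆) = √(38.00/352.02) = √0.1079 = 0.329.

0.329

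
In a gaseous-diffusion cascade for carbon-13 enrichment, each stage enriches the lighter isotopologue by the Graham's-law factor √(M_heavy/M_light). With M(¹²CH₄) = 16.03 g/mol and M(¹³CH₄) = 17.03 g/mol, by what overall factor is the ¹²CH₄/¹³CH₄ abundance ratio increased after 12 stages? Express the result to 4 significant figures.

1.438

After 12 stages the ratio has grown by (√(17.03/16.03))^12 = (17.03/16.03)^(12/2).
= 1.06238^6 = 1.438.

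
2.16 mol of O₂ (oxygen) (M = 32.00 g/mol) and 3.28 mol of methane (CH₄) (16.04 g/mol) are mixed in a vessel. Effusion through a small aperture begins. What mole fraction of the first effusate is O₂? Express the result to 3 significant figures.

0.318

Effusion rate of each component ∝ n_i/√M_i (partial pressure × 1/√M).
x_O₂(eff) = (n_O₂/√M_O₂) / (n_O₂/√M_O₂ + n_CH₄/√M_CH₄)
= (2.16/√32.00) / (2.16/√32.00 + 3.28/√16.04) = 0.3818/(0.3818 + 0.8190) = 0.318.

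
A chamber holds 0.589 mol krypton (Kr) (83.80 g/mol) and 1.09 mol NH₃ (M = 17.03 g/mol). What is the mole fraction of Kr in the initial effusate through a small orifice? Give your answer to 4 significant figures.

0.1959

Effusion rate of each component ∝ n_i/√M_i (partial pressure × 1/√M).
Mole fraction of Kr in the effusate = (n_Kr/√M_Kr) / (n_Kr/√M_Kr + n_NH₃/√M_NH₃)
= (0.589/√83.80) / (0.589/√83.80 + 1.09/√17.03) = 0.06434/(0.06434 + 0.2641) = 0.1959.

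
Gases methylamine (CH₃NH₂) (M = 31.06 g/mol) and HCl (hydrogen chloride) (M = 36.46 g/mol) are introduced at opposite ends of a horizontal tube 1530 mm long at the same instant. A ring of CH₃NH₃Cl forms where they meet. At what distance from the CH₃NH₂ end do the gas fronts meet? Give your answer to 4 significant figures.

795.6 mm

The fronts meet when d_CH₃NH₂ + d_HCl = L with d_CH₃NH₂/d_HCl = √(M_HCl/M_CH₃NH₂) (Graham's law). Here √(M_HCl/M_CH₃NH₂) = √(36.46/31.06) = 1.083.
With d_CH₃NH₂ + d_HCl = 1530 mm, d_HCl = 1530/(1 + 1.083) = 734.4 mm.
d_CH₃NH₂ = 1530 − 734.4 = 795.6 mm.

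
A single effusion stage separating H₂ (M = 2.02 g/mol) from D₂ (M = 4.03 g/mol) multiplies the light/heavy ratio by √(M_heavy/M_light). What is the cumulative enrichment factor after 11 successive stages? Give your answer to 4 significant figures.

44.64

Overall factor = α^11 with α = √(4.03/2.02), i.e. (4.03/2.02)^(11/2).
= 1.99505^(11/2) = 44.64.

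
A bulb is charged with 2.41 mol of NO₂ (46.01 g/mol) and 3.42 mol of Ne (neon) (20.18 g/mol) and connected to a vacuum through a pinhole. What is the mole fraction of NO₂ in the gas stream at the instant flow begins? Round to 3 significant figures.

Rate_i ∝ x_i/√M_i (Graham's law weighted by mole fraction), so the effusate composition follows n_i/√M_i.
So x_NO₂ in the escaping gas = (n_NO₂/√M_NO₂) / Σ(n_i/√M_i)
= (2.41/√46.01) / (2.41/√46.01 + 3.42/√20.18) = 0.3553/(0.3553 + 0.7613) = 0.318.

0.318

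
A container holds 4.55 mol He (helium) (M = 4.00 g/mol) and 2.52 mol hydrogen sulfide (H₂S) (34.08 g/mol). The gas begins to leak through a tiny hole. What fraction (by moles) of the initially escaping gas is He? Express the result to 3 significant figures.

0.841

Effusion rate of each component ∝ n_i/√M_i (partial pressure × 1/√M).
Mole fraction of He in the effusate = (n_He/√M_He) / (n_He/√M_He + n_H₂S/√M_H₂S)
= (4.55/√4.00) / (4.55/√4.00 + 2.52/√34.08) = 2.275/(2.275 + 0.4317) = 0.841.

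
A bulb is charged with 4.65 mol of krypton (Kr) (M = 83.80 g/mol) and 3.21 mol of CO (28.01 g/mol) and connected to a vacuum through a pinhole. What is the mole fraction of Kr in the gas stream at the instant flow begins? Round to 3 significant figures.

Rate_i ∝ x_i/√M_i (Graham's law weighted by mole fraction), so the effusate composition follows n_i/√M_i.
So x_Kr in the escaping gas = (n_Kr/√M_Kr) / Σ(n_i/√M_i)
= (4.65/√83.80) / (4.65/√83.80 + 3.21/√28.01) = 0.5080/(0.5080 + 0.6065) = 0.456.

0.456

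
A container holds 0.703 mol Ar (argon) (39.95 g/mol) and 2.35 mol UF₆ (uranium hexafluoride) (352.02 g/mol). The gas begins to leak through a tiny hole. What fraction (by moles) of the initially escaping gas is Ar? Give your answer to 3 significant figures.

Effusion rate of each component ∝ n_i/√M_i (partial pressure × 1/√M).
So x_Ar in the escaping gas = (n_Ar/√M_Ar) / Σ(n_i/√M_i)
= (0.703/√39.95) / (0.703/√39.95 + 2.35/√352.02) = 0.1112/(0.1112 + 0.1253) = 0.470.

0.470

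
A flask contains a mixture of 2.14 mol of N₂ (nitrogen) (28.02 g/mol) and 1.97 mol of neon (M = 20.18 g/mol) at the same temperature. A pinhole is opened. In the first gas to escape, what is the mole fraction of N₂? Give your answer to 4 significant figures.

0.4797

Effusion rate of each component ∝ n_i/√M_i (partial pressure × 1/√M).
So x_N₂ in the escaping gas = (n_N₂/√M_N₂) / Σ(n_i/√M_i)
= (2.14/√28.02) / (2.14/√28.02 + 1.97/√20.18) = 0.4043/(0.4043 + 0.4385) = 0.4797.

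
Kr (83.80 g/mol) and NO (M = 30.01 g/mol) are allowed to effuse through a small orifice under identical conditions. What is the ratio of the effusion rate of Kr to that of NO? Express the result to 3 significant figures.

0.598

By Graham's law, rate_Kr/rate_NO = √(M_NO/M_Kr) = √(30.01/83.80) = √0.3581 = 0.598.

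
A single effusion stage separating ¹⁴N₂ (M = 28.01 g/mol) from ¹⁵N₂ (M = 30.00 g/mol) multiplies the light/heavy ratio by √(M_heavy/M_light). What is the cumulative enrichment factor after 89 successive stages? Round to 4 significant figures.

The single-stage factor is √(M_heavy/M_light), so 89 stages give [√(30.00/28.01)]^89 = (30.00/28.01)^(89/2).
= 1.07105^(89/2) = 21.21.

21.21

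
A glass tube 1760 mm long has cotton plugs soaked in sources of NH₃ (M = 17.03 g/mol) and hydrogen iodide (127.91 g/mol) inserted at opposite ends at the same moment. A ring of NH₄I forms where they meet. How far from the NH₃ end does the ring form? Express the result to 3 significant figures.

1290 mm

The fronts meet when d_NH₃ + d_HI = L with d_NH₃/d_HI = √(M_HI/M_NH₃) (Graham's law). Here √(M_HI/M_NH₃) = √(127.91/17.03) = 2.741.
With d_NH₃ + d_HI = 1760 mm, d_HI = 1760/(1 + 2.741) = 470.5 mm.
d_NH₃ = 1760 − 470.5 = 1290 mm.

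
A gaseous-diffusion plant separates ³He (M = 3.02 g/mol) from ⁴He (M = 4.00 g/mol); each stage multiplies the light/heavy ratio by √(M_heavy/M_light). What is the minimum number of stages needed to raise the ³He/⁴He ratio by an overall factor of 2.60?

Per stage α = (4.00/3.02)^(1/2) = 1.32450^0.5, giving ln α = 0.1405.
Need α^N ≥ 2.60 ⇒ N ≥ ln(2.60) / ln α = 0.9555 / 0.1405 = 6.80.
Minimum whole number of stages: N = 7.

7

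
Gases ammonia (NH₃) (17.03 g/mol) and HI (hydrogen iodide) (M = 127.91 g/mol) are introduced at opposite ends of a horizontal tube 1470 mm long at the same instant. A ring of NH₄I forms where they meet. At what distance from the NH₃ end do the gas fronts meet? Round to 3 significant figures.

The fronts meet when d_NH₃ + d_HI = L with d_NH₃/d_HI = √(M_HI/M_NH₃) (Graham's law). Here √(M_HI/M_NH₃) = √(127.91/17.03) = 2.741.
With d_NH₃ + d_HI = 1470 mm, d_HI = 1470/(1 + 2.741) = 393.0 mm.
d_NH₃ = 1470 − 393.0 = 1080 mm.

1080 mm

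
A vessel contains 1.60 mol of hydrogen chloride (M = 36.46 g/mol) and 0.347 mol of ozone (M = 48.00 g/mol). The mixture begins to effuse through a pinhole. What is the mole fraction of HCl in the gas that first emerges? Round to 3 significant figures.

0.841

The effusion rate of species i is ∝ p_i/√M_i ∝ n_i/√M_i.
Mole fraction of HCl in the effusate = (n_HCl/√M_HCl) / (n_HCl/√M_HCl + n_O₃/√M_O₃)
= (1.60/√36.46) / (1.60/√36.46 + 0.347/√48.00) = 0.2650/(0.2650 + 0.05009) = 0.841.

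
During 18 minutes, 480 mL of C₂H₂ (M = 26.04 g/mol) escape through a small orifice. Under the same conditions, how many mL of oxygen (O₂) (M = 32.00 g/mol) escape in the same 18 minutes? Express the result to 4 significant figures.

Since effusion rate ∝ 1/√M, rate_O₂/rate_C₂H₂ = √(M_C₂H₂/M_O₂) = √(26.04/32.00) = √0.8137 = 0.9021.
So the volume for O₂ is 480 × 0.9021 = 433.0 mL.

433.0 mL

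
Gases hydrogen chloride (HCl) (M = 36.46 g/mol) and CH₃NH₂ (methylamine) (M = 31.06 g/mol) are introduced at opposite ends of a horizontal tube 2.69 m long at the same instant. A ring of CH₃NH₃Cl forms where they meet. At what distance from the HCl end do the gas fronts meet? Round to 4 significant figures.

1.291 m

In equal time, each gas travels a distance ∝ its rate ∝ 1/√M, so d_HCl/d_CH₃NH₂ = √(M_CH₃NH₂/M_HCl) = √(31.06/36.46) = 0.9230.
With d_HCl + d_CH₃NH₂ = 2.69 m, d_CH₃NH₂ = 2.69/(1 + 0.9230) = 1.399 m.
d_HCl = 2.69 − 1.399 = 1.291 m.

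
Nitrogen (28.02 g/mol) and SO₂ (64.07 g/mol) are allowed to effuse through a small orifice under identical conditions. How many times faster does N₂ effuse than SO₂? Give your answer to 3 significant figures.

Using Graham's law: rate_N₂/rate_SO₂ = √(M_SO₂/M_N₂) = √(64.07/28.02) = √2.287 = 1.51.

1.51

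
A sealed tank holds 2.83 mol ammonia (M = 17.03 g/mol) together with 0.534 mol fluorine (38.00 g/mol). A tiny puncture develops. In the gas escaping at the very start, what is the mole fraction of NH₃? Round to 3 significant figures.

Rate_i ∝ x_i/√M_i (Graham's law weighted by mole fraction), so the effusate composition follows n_i/√M_i.
Mole fraction of NH₃ in the effusate = (n_NH₃/√M_NH₃) / (n_NH₃/√M_NH₃ + n_F₂/√M_F₂)
= (2.83/√17.03) / (2.83/√17.03 + 0.534/√38.00) = 0.6858/(0.6858 + 0.08663) = 0.888.

0.888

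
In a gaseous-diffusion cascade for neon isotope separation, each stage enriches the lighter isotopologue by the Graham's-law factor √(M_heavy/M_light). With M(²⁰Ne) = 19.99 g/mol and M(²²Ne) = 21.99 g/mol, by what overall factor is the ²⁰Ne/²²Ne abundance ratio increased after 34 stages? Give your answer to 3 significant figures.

The single-stage factor is √(M_heavy/M_light), so 34 stages give [√(21.99/19.99)]^34 = (21.99/19.99)^(34/2).
= 1.10005^17 = 5.06.

5.06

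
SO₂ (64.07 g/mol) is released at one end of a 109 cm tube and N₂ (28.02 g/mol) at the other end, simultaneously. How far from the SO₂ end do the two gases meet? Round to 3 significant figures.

43.4 cm

Graham's law gives d_SO₂/d_N₂ = rate_SO₂/rate_N₂ = √(M_N₂/M_SO₂) = √(28.02/64.07) = 0.6613.
With d_SO₂ + d_N₂ = 109 cm, d_N₂ = 109/(1 + 0.6613) = 65.61 cm.
d_SO₂ = 109 − 65.61 = 43.4 cm.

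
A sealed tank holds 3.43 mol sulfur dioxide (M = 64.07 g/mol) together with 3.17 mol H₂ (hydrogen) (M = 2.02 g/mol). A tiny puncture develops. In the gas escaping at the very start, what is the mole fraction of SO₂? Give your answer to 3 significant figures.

0.161

The effusion rate of species i is ∝ p_i/√M_i ∝ n_i/√M_i.
Mole fraction of SO₂ in the effusate = (n_SO₂/√M_SO₂) / (n_SO₂/√M_SO₂ + n_H₂/√M_H₂)
= (3.43/√64.07) / (3.43/√64.07 + 3.17/√2.02) = 0.4285/(0.4285 + 2.230) = 0.161.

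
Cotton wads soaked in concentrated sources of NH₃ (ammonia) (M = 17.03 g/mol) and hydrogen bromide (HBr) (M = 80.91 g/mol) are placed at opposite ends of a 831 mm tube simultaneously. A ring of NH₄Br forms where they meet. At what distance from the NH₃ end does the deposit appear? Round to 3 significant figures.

570 mm

Graham's law gives d_NH₃/d_HBr = rate_NH₃/rate_HBr = √(M_HBr/M_NH₃) = √(80.91/17.03) = 2.180.
With d_NH₃ + d_HBr = 831 mm, d_HBr = 831/(1 + 2.180) = 261.3 mm.
d_NH₃ = 831 − 261.3 = 570 mm.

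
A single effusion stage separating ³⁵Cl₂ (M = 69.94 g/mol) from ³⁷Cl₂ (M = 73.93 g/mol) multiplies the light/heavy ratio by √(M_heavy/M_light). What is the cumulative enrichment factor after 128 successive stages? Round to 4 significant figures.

34.84

After 128 stages the ratio has grown by (√(73.93/69.94))^128 = (73.93/69.94)^(128/2).
= 1.05705^64 = 34.84.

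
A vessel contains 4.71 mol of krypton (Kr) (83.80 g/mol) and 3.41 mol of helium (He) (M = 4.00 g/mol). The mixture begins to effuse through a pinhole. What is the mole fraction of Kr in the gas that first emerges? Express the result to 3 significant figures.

Effusion rate of each component ∝ n_i/√M_i (partial pressure × 1/√M).
x_Kr(eff) = (n_Kr/√M_Kr) / (n_Kr/√M_Kr + n_He/√M_He)
= (4.71/√83.80) / (4.71/√83.80 + 3.41/√4.00) = 0.5145/(0.5145 + 1.705) = 0.232.

0.232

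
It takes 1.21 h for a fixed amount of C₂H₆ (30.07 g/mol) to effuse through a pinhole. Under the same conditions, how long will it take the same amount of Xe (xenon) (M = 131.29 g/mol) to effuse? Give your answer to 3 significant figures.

Using Graham's law: t_Xe/t_C₂H₆ = √(M_Xe/M_C₂H₆) = √(131.29/30.07) = √4.366 = 2.090.
So the time for Xe is 1.21 × 2.090 = 2.53 h.

2.53 h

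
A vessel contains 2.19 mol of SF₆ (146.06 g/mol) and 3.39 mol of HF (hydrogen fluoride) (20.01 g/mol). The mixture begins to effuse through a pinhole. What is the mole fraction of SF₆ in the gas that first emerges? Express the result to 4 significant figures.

0.1930

The effusion rate of species i is ∝ p_i/√M_i ∝ n_i/√M_i.
x_SF₆(eff) = (n_SF₆/√M_SF₆) / (n_SF₆/√M_SF₆ + n_HF/√M_HF)
= (2.19/√146.06) / (2.19/√146.06 + 3.39/√20.01) = 0.1812/(0.1812 + 0.7578) = 0.1930.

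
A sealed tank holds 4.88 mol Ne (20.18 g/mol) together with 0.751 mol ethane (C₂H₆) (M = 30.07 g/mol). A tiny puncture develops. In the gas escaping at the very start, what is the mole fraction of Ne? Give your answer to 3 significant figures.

Effusion rate of each component ∝ n_i/√M_i (partial pressure × 1/√M).
So x_Ne in the escaping gas = (n_Ne/√M_Ne) / Σ(n_i/√M_i)
= (4.88/√20.18) / (4.88/√20.18 + 0.751/√30.07) = 1.086/(1.086 + 0.1370) = 0.888.

0.888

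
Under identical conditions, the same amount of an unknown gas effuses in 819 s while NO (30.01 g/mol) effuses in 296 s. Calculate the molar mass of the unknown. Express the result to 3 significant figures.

Since effusion rate ∝ 1/√M, t_X/t_NO = √(M_X/M_NO).
819/296 = 2.767 = √(M_X/30.01)
M_X = 30.01 × 2.767² = 30.01 × 7.656 = 230 g/mol

230 g/mol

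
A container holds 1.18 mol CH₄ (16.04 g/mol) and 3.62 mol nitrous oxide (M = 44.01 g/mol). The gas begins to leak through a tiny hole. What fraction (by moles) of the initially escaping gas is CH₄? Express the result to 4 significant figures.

0.3506

Effusion rate of each component ∝ n_i/√M_i (partial pressure × 1/√M).
So x_CH₄ in the escaping gas = (n_CH₄/√M_CH₄) / Σ(n_i/√M_i)
= (1.18/√16.04) / (1.18/√16.04 + 3.62/√44.01) = 0.2946/(0.2946 + 0.5457) = 0.3506.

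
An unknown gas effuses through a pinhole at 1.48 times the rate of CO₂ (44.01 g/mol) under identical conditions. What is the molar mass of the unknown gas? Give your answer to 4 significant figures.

Graham's law gives rate_X/rate_CO₂ = √(M_CO₂/M_X).
1.48 = √(44.01/M_X)
M_X = 44.01 / 1.48² = 44.01 / 2.190 = 20.09 g/mol

20.09 g/mol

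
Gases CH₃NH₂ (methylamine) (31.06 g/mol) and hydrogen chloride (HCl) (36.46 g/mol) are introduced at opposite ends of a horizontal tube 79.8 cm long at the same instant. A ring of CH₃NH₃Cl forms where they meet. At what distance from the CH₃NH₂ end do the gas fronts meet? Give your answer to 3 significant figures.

In equal time, each gas travels a distance ∝ its rate ∝ 1/√M, so d_CH₃NH₂/d_HCl = √(M_HCl/M_CH₃NH₂) = √(36.46/31.06) = 1.083.
With d_CH₃NH₂ + d_HCl = 79.8 cm, d_HCl = 79.8/(1 + 1.083) = 38.30 cm.
d_CH₃NH₂ = 79.8 − 38.30 = 41.5 cm.

41.5 cm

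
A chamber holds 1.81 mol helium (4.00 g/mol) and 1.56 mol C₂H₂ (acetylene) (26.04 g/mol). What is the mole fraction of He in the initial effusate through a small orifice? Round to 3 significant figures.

Each component's effusion rate ∝ (its partial pressure)·(1/√M) ∝ n_i/√M_i.
So x_He in the escaping gas = (n_He/√M_He) / Σ(n_i/√M_i)
= (1.81/√4.00) / (1.81/√4.00 + 1.56/√26.04) = 0.9050/(0.9050 + 0.3057) = 0.747.

0.747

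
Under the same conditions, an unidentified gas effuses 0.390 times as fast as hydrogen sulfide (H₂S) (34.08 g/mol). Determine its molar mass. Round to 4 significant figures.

By Graham's law, rate_X/rate_H₂S = √(M_H₂S/M_X).
0.390 = √(34.08/M_X)
M_X = 34.08 / 0.390² = 34.08 / 0.1521 = 224.1 g/mol

224.1 g/mol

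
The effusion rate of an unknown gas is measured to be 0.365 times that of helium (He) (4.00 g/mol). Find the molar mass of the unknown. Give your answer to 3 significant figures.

Using Graham's law: rate_X/rate_He = √(M_He/M_X).
0.365 = √(4.00/M_X)
M_X = 4.00 / 0.365² = 4.00 / 0.1332 = 30.0 g/mol

30.0 g/mol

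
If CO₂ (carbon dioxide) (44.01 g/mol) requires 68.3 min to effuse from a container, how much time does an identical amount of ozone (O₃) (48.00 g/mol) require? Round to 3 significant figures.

By Graham's law, t_O₃/t_CO₂ = √(M_O₃/M_CO₂) = √(48.00/44.01) = √1.091 = 1.044.
So the time for O₃ is 68.3 × 1.044 = 71.3 min.

71.3 min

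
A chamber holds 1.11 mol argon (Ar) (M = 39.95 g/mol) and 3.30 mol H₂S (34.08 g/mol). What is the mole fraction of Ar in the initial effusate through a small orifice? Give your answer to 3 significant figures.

The effusion rate of species i is ∝ p_i/√M_i ∝ n_i/√M_i.
So x_Ar in the escaping gas = (n_Ar/√M_Ar) / Σ(n_i/√M_i)
= (1.11/√39.95) / (1.11/√39.95 + 3.30/√34.08) = 0.1756/(0.1756 + 0.5653) = 0.237.

0.237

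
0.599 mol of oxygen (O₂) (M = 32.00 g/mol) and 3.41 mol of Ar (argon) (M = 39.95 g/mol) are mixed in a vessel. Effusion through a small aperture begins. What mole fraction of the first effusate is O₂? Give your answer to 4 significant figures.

0.1641

The effusion rate of species i is ∝ p_i/√M_i ∝ n_i/√M_i.
Mole fraction of O₂ in the effusate = (n_O₂/√M_O₂) / (n_O₂/√M_O₂ + n_Ar/√M_Ar)
= (0.599/√32.00) / (0.599/√32.00 + 3.41/√39.95) = 0.1059/(0.1059 + 0.5395) = 0.1641.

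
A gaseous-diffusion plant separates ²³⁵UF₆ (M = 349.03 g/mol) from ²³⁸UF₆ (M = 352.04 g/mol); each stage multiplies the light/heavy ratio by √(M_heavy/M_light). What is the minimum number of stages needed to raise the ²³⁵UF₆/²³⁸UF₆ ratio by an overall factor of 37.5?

With α = √(352.04/349.03) per stage, ln α = ½ ln(1.00862) = 0.004293.
Need α^N ≥ 37.5 ⇒ N ≥ ln(37.5) / ln α = 3.624 / 0.004293 = 844.15.
Minimum whole number of stages: N = 845.

845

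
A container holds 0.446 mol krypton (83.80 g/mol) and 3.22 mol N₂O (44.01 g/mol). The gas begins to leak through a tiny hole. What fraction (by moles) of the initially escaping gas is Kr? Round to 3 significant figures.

Rate_i ∝ x_i/√M_i (Graham's law weighted by mole fraction), so the effusate composition follows n_i/√M_i.
So x_Kr in the escaping gas = (n_Kr/√M_Kr) / Σ(n_i/√M_i)
= (0.446/√83.80) / (0.446/√83.80 + 3.22/√44.01) = 0.04872/(0.04872 + 0.4854) = 0.0912.

0.0912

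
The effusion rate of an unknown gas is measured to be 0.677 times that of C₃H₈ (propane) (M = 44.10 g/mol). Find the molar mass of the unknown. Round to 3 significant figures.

96.2 g/mol

From Graham's law, rate_X/rate_C₃H₈ = √(M_C₃H₈/M_X).
0.677 = √(44.10/M_X)
M_X = 44.10 / 0.677² = 44.10 / 0.4583 = 96.2 g/mol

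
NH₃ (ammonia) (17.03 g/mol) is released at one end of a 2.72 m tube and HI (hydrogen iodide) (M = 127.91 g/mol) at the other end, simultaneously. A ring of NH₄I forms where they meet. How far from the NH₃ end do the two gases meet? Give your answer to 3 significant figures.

1.99 m

The fronts meet when d_NH₃ + d_HI = L with d_NH₃/d_HI = √(M_HI/M_NH₃) (Graham's law). Here √(M_HI/M_NH₃) = √(127.91/17.03) = 2.741.
With d_NH₃ + d_HI = 2.72 m, d_HI = 2.72/(1 + 2.741) = 0.7272 m.
d_NH₃ = 2.72 − 0.7272 = 1.99 m.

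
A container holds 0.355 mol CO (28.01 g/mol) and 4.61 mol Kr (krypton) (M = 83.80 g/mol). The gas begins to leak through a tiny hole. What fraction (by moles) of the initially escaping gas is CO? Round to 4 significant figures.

Effusion rate of each component ∝ n_i/√M_i (partial pressure × 1/√M).
x_CO(eff) = (n_CO/√M_CO) / (n_CO/√M_CO + n_Kr/√M_Kr)
= (0.355/√28.01) / (0.355/√28.01 + 4.61/√83.80) = 0.06708/(0.06708 + 0.5036) = 0.1175.

0.1175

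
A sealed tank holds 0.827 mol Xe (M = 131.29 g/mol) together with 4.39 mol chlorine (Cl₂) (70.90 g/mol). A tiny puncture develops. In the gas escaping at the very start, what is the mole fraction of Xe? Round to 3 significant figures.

Effusion rate of each component ∝ n_i/√M_i (partial pressure × 1/√M).
x_Xe(eff) = (n_Xe/√M_Xe) / (n_Xe/√M_Xe + n_Cl₂/√M_Cl₂)
= (0.827/√131.29) / (0.827/√131.29 + 4.39/√70.90) = 0.07218/(0.07218 + 0.5214) = 0.122.

0.122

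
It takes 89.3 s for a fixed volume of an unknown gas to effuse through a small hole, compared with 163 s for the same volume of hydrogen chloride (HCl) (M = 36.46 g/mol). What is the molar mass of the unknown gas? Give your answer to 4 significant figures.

10.94 g/mol

Graham's law gives t_X/t_HCl = √(M_X/M_HCl).
89.3/163 = 0.5479 = √(M_X/36.46)
M_X = 36.46 × 0.5479² = 36.46 × 0.3001 = 10.94 g/mol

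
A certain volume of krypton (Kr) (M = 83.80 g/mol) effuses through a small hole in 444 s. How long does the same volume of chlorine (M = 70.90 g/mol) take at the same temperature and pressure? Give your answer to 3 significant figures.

408 s

From Graham's law, t_Cl₂/t_Kr = √(M_Cl₂/M_Kr) = √(70.90/83.80) = √0.8461 = 0.9198.
So the time for Cl₂ is 444 × 0.9198 = 408 s.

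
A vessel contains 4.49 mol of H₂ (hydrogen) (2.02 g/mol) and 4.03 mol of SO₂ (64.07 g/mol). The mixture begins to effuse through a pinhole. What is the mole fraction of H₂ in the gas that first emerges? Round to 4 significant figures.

The effusion rate of species i is ∝ p_i/√M_i ∝ n_i/√M_i.
So x_H₂ in the escaping gas = (n_H₂/√M_H₂) / Σ(n_i/√M_i)
= (4.49/√2.02) / (4.49/√2.02 + 4.03/√64.07) = 3.159/(3.159 + 0.5035) = 0.8625.

0.8625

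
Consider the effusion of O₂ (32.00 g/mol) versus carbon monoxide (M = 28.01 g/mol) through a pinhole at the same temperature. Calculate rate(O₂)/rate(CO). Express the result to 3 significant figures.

By Graham's law, rate_O₂/rate_CO = √(M_CO/M_O₂) = √(28.01/32.00) = √0.8753 = 0.936.

0.936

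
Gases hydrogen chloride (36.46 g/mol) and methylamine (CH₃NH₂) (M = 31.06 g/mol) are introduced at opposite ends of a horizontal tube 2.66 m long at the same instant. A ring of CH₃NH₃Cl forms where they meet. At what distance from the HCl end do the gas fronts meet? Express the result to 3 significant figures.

In equal time, each gas travels a distance ∝ its rate ∝ 1/√M, so d_HCl/d_CH₃NH₂ = √(M_CH₃NH₂/M_HCl) = √(31.06/36.46) = 0.9230.
With d_HCl + d_CH₃NH₂ = 2.66 m, d_CH₃NH₂ = 2.66/(1 + 0.9230) = 1.383 m.
d_HCl = 2.66 − 1.383 = 1.28 m.

1.28 m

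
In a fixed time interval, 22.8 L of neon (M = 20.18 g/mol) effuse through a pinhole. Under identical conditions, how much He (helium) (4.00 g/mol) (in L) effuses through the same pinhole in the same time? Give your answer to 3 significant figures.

Using Graham's law: rate_He/rate_Ne = √(M_Ne/M_He) = √(20.18/4.00) = √5.045 = 2.246.
So the volume for He is 22.8 × 2.246 = 51.2 L.

51.2 L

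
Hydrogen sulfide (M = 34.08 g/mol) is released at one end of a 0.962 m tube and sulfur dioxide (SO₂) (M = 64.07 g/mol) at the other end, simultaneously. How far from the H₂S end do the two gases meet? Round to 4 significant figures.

0.5563 m

The fronts meet when d_H₂S + d_SO₂ = L with d_H₂S/d_SO₂ = √(M_SO₂/M_H₂S) (Graham's law). Here √(M_SO₂/M_H₂S) = √(64.07/34.08) = 1.371.
With d_H₂S + d_SO₂ = 0.962 m, d_SO₂ = 0.962/(1 + 1.371) = 0.4057 m.
d_H₂S = 0.962 − 0.4057 = 0.5563 m.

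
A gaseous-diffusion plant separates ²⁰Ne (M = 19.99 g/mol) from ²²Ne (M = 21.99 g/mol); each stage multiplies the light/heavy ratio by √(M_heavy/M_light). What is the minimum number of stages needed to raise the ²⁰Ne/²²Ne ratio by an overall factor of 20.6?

Single-stage factor α = √(21.99/19.99), so ln α = ½ ln(1.10005) = 0.04768.
Need α^N ≥ 20.6 ⇒ N ≥ ln(20.6) / ln α = 3.025 / 0.04768 = 63.45.
Rounding up, N = 64 stages.

64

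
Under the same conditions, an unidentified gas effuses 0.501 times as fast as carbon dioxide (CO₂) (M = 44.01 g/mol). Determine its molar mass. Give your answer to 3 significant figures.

By Graham's law, rate_X/rate_CO₂ = √(M_CO₂/M_X).
0.501 = √(44.01/M_X)
M_X = 44.01 / 0.501² = 44.01 / 0.2510 = 175 g/mol

175 g/mol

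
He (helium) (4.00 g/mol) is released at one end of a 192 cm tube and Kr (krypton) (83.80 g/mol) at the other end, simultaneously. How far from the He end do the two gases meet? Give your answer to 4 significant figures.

157.6 cm

Graham's law gives d_He/d_Kr = rate_He/rate_Kr = √(M_Kr/M_He) = √(83.80/4.00) = 4.577.
With d_He + d_Kr = 192 cm, d_Kr = 192/(1 + 4.577) = 34.43 cm.
d_He = 192 − 34.43 = 157.6 cm.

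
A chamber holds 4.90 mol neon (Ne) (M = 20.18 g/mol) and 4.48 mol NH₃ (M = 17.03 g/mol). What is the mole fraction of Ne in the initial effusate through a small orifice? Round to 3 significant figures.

0.501

Each component's effusion rate ∝ (its partial pressure)·(1/√M) ∝ n_i/√M_i.
x_Ne(eff) = (n_Ne/√M_Ne) / (n_Ne/√M_Ne + n_NH₃/√M_NH₃)
= (4.90/√20.18) / (4.90/√20.18 + 4.48/√17.03) = 1.091/(1.091 + 1.086) = 0.501.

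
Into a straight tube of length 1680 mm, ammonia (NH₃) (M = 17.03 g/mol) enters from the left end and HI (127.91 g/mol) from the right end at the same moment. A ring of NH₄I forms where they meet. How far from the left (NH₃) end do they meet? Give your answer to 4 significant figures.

1231 mm

Distances travelled in equal time are proportional to diffusion rates, so d_NH₃/d_HI = √(M_HI/M_NH₃) = √(127.91/17.03) = 2.741.
With d_NH₃ + d_HI = 1680 mm, d_HI = 1680/(1 + 2.741) = 449.1 mm.
d_NH₃ = 1680 − 449.1 = 1231 mm.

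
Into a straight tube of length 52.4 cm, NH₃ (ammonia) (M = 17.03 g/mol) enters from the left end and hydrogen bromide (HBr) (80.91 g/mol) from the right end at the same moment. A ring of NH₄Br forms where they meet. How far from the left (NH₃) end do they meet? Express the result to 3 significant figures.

Graham's law gives d_NH₃/d_HBr = rate_NH₃/rate_HBr = √(M_HBr/M_NH₃) = √(80.91/17.03) = 2.180.
With d_NH₃ + d_HBr = 52.4 cm, d_HBr = 52.4/(1 + 2.180) = 16.48 cm.
d_NH₃ = 52.4 − 16.48 = 35.9 cm.

35.9 cm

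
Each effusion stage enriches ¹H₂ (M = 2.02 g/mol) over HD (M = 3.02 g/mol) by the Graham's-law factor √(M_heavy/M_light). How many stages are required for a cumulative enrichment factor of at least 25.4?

With α = √(3.02/2.02) per stage, ln α = ½ ln(1.49505) = 0.2011.
Need α^N ≥ 25.4 ⇒ N ≥ ln(25.4) / ln α = 3.235 / 0.2011 = 16.09.
Rounding up, N = 17 stages.

17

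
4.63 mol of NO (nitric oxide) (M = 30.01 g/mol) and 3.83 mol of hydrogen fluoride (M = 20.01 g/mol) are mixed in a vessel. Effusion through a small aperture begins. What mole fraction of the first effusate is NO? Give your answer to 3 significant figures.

0.497

Rate_i ∝ x_i/√M_i (Graham's law weighted by mole fraction), so the effusate composition follows n_i/√M_i.
x_NO(eff) = (n_NO/√M_NO) / (n_NO/√M_NO + n_HF/√M_HF)
= (4.63/√30.01) / (4.63/√30.01 + 3.83/√20.01) = 0.8452/(0.8452 + 0.8562) = 0.497.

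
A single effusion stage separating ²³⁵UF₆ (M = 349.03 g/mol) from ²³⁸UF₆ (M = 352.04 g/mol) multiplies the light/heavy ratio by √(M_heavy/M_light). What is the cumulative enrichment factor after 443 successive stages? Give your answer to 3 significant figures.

Overall factor = α^443 with α = √(352.04/349.03), i.e. (352.04/349.03)^(443/2).
= 1.00862^(443/2) = 6.70.

6.70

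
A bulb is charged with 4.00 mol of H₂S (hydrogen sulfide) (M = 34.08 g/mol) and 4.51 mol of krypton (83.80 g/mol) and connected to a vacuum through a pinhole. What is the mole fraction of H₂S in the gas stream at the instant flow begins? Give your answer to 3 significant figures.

0.582

The effusion rate of species i is ∝ p_i/√M_i ∝ n_i/√M_i.
Mole fraction of H₂S in the effusate = (n_H₂S/√M_H₂S) / (n_H₂S/√M_H₂S + n_Kr/√M_Kr)
= (4.00/√34.08) / (4.00/√34.08 + 4.51/√83.80) = 0.6852/(0.6852 + 0.4927) = 0.582.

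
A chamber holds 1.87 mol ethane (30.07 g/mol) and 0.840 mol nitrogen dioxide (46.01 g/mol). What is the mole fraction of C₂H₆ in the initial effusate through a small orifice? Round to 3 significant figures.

Rate_i ∝ x_i/√M_i (Graham's law weighted by mole fraction), so the effusate composition follows n_i/√M_i.
Mole fraction of C₂H₆ in the effusate = (n_C₂H₆/√M_C₂H₆) / (n_C₂H₆/√M_C₂H₆ + n_NO₂/√M_NO₂)
= (1.87/√30.07) / (1.87/√30.07 + 0.840/√46.01) = 0.3410/(0.3410 + 0.1238) = 0.734.

0.734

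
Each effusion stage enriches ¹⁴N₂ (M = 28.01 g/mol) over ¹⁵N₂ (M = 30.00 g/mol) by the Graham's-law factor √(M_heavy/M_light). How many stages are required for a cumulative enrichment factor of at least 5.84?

With α = √(30.00/28.01) per stage, ln α = ½ ln(1.07105) = 0.03432.
Need α^N ≥ 5.84 ⇒ N ≥ ln(5.84) / ln α = 1.765 / 0.03432 = 51.42.
Rounding up, N = 52 stages.

52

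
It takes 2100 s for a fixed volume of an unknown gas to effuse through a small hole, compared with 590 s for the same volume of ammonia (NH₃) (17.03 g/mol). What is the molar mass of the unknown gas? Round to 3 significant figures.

216 g/mol

Since effusion rate ∝ 1/√M, t_X/t_NH₃ = √(M_X/M_NH₃).
2100/590 = 3.559 = √(M_X/17.03)
M_X = 17.03 × 3.559² = 17.03 × 12.67 = 216 g/mol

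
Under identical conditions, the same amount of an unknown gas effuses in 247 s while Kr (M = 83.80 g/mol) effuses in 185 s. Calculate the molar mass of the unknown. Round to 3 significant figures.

149 g/mol

Using Graham's law: t_X/t_Kr = √(M_X/M_Kr).
247/185 = 1.335 = √(M_X/83.80)
M_X = 83.80 × 1.335² = 83.80 × 1.783 = 149 g/mol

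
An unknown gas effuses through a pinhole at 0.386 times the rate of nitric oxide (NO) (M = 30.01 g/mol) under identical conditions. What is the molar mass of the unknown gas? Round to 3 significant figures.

201 g/mol

Graham's law gives rate_X/rate_NO = √(M_NO/M_X).
0.386 = √(30.01/M_X)
M_X = 30.01 / 0.386² = 30.01 / 0.1490 = 201 g/mol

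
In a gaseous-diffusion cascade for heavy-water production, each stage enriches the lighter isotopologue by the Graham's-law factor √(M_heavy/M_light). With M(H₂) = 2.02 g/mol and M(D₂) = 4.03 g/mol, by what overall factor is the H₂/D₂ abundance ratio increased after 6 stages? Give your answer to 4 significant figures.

Each stage multiplies the ratio by α = √(4.03/2.02), so after 6 stages the overall factor is α^6 = (4.03/2.02)^(6/2).
= 1.99505^3 = 7.941.

7.941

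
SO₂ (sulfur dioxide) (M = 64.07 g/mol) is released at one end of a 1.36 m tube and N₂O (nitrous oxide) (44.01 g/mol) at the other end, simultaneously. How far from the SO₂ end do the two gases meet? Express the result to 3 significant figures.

The fronts meet when d_SO₂ + d_N₂O = L with d_SO₂/d_N₂O = √(M_N₂O/M_SO₂) (Graham's law). Here √(M_N₂O/M_SO₂) = √(44.01/64.07) = 0.8288.
With d_SO₂ + d_N₂O = 1.36 m, d_N₂O = 1.36/(1 + 0.8288) = 0.7437 m.
d_SO₂ = 1.36 − 0.7437 = 0.616 m.

0.616 m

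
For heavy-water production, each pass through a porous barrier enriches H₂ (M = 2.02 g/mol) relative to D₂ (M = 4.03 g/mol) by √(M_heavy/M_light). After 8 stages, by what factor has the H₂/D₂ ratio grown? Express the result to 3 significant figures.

15.8

Each stage multiplies the ratio by α = √(4.03/2.02), so after 8 stages the overall factor is α^8 = (4.03/2.02)^(8/2).
= 1.99505^4 = 15.8.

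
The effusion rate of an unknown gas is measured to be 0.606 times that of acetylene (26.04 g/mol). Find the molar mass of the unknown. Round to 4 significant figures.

From Graham's law, rate_X/rate_C₂H₂ = √(M_C₂H₂/M_X).
0.606 = √(26.04/M_X)
M_X = 26.04 / 0.606² = 26.04 / 0.3672 = 70.91 g/mol

70.91 g/mol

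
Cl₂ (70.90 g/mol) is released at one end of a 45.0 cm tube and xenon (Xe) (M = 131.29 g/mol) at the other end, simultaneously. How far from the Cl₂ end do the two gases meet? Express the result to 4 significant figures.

25.94 cm

Distances travelled in equal time are proportional to diffusion rates, so d_Cl₂/d_Xe = √(M_Xe/M_Cl₂) = √(131.29/70.90) = 1.361.
With d_Cl₂ + d_Xe = 45.0 cm, d_Xe = 45.0/(1 + 1.361) = 19.06 cm.
d_Cl₂ = 45.0 − 19.06 = 25.94 cm.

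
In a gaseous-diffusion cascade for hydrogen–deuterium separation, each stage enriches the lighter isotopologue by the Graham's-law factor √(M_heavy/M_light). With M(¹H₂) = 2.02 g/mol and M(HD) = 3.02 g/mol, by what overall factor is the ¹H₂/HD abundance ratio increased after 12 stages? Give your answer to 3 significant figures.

Overall factor = α^12 with α = √(3.02/2.02), i.e. (3.02/2.02)^(12/2).
= 1.49505^6 = 11.2.

11.2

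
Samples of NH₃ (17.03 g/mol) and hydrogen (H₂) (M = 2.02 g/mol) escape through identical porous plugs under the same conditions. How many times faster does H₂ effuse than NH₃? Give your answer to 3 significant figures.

2.90

Since effusion rate ∝ 1/√M, rate_H₂/rate_NH₃ = √(M_NH₃/M_H₂) = √(17.03/2.02) = √8.431 = 2.90.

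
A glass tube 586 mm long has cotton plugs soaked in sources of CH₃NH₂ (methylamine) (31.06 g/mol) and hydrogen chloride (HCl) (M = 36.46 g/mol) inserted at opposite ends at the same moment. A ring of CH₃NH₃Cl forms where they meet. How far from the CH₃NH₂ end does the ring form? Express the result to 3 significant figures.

The fronts meet when d_CH₃NH₂ + d_HCl = L with d_CH₃NH₂/d_HCl = √(M_HCl/M_CH₃NH₂) (Graham's law). Here √(M_HCl/M_CH₃NH₂) = √(36.46/31.06) = 1.083.
With d_CH₃NH₂ + d_HCl = 586 mm, d_HCl = 586/(1 + 1.083) = 281.3 mm.
d_CH₃NH₂ = 586 − 281.3 = 305 mm.

305 mm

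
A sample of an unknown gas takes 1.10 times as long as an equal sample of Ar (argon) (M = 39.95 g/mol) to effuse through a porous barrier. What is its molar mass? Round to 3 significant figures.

Graham's law gives t_X/t_Ar = √(M_X/M_Ar).
1.10 = √(M_X/39.95)
M_X = 39.95 × 1.10² = 39.95 × 1.210 = 48.3 g/mol

48.3 g/mol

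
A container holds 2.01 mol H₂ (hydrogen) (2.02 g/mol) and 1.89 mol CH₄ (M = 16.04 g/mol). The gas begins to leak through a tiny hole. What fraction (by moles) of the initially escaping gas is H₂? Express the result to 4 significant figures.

Rate_i ∝ x_i/√M_i (Graham's law weighted by mole fraction), so the effusate composition follows n_i/√M_i.
x_H₂(eff) = (n_H₂/√M_H₂) / (n_H₂/√M_H₂ + n_CH₄/√M_CH₄)
= (2.01/√2.02) / (2.01/√2.02 + 1.89/√16.04) = 1.414/(1.414 + 0.4719) = 0.7498.

0.7498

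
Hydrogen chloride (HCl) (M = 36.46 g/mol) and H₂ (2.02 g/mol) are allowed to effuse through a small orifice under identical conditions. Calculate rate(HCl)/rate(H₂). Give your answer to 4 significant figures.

By Graham's law, rate_HCl/rate_H₂ = √(M_H₂/M_HCl) = √(2.02/36.46) = √0.05540 = 0.2354.

0.2354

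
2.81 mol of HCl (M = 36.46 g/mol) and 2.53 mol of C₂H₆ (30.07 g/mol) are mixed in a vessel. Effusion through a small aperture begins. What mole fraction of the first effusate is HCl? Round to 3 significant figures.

0.502

Each component's effusion rate ∝ (its partial pressure)·(1/√M) ∝ n_i/√M_i.
x_HCl(eff) = (n_HCl/√M_HCl) / (n_HCl/√M_HCl + n_C₂H₆/√M_C₂H₆)
= (2.81/√36.46) / (2.81/√36.46 + 2.53/√30.07) = 0.4654/(0.4654 + 0.4614) = 0.502.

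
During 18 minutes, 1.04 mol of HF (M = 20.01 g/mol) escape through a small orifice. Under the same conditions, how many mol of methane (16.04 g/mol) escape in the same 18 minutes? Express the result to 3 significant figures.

Since effusion rate ∝ 1/√M, rate_CH₄/rate_HF = √(M_HF/M_CH₄) = √(20.01/16.04) = √1.248 = 1.117.
So the amount for CH₄ is 1.04 × 1.117 = 1.16 mol.

1.16 mol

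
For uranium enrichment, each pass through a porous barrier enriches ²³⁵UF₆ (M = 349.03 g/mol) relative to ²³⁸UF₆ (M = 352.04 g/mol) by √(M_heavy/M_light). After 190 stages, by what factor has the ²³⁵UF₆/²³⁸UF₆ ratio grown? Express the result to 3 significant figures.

2.26

The single-stage factor is √(M_heavy/M_light), so 190 stages give [√(352.04/349.03)]^190 = (352.04/349.03)^(190/2).
= 1.00862^95 = 2.26.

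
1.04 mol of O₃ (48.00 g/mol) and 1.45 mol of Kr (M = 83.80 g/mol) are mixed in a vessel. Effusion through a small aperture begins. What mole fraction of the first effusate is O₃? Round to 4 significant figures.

Effusion rate of each component ∝ n_i/√M_i (partial pressure × 1/√M).
So x_O₃ in the escaping gas = (n_O₃/√M_O₃) / Σ(n_i/√M_i)
= (1.04/√48.00) / (1.04/√48.00 + 1.45/√83.80) = 0.1501/(0.1501 + 0.1584) = 0.4866.

0.4866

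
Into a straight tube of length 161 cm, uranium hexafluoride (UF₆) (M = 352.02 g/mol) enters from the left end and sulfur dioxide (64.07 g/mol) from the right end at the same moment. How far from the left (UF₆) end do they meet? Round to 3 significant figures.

48.1 cm

The fronts meet when d_UF₆ + d_SO₂ = L with d_UF₆/d_SO₂ = √(M_SO₂/M_UF₆) (Graham's law). Here √(M_SO₂/M_UF₆) = √(64.07/352.02) = 0.4266.
With d_UF₆ + d_SO₂ = 161 cm, d_SO₂ = 161/(1 + 0.4266) = 112.9 cm.
d_UF₆ = 161 − 112.9 = 48.1 cm.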